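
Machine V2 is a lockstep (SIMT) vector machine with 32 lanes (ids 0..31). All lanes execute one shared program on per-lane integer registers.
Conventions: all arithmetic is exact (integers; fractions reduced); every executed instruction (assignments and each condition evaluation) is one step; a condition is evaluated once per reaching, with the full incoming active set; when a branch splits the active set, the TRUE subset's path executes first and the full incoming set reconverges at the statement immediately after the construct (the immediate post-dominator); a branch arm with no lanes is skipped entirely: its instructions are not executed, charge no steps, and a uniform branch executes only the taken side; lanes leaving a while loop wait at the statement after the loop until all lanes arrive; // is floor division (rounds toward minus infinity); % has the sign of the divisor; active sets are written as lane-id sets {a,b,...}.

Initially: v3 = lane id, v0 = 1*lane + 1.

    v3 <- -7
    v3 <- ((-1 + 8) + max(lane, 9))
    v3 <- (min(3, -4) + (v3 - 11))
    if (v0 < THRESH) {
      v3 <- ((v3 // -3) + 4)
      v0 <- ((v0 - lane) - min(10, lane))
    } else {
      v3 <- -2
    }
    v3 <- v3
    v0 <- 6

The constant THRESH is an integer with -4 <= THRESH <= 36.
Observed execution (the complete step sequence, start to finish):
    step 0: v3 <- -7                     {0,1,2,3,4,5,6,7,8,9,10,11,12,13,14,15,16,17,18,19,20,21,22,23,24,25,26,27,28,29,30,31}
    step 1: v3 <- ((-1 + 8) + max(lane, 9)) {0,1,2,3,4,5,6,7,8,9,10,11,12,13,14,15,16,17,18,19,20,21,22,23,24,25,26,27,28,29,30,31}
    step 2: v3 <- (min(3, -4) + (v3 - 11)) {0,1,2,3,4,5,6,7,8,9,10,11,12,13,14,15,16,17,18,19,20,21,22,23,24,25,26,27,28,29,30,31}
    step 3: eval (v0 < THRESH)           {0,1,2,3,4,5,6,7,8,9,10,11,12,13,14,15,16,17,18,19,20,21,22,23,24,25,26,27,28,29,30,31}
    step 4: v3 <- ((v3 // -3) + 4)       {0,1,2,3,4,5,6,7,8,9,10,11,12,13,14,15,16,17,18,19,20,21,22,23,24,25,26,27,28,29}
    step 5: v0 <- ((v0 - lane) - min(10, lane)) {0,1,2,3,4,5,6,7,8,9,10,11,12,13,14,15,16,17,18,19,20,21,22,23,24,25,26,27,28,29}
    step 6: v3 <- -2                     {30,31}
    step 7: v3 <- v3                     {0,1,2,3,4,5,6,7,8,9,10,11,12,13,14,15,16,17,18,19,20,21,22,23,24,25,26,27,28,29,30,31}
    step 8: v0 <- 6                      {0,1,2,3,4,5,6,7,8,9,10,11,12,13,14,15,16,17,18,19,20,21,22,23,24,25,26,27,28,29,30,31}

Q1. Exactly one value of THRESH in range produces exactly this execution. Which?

Answer: THRESH = 31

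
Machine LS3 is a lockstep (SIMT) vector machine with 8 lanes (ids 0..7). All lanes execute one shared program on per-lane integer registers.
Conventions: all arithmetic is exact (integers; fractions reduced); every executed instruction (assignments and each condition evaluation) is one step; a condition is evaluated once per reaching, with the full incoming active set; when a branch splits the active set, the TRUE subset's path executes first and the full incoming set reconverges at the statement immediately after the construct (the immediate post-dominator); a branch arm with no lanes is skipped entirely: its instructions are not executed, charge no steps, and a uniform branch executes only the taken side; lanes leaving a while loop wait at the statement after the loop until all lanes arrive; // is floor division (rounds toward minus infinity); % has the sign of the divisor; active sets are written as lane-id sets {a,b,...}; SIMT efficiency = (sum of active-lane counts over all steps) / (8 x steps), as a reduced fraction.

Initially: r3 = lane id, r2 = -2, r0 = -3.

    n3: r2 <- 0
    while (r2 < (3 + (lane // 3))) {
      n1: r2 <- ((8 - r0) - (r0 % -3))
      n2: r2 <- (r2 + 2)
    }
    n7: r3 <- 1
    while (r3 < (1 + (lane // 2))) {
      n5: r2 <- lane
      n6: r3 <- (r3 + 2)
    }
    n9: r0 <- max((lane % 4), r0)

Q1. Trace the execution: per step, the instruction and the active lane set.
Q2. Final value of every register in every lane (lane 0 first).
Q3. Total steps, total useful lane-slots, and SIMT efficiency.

step 0: r2 <- 0                      {0,1,2,3,4,5,6,7}
step 1: eval (r2 < (3 + (lane // 3))) {0,1,2,3,4,5,6,7}
step 2: r2 <- ((8 - r0) - (r0 % -3)) {0,1,2,3,4,5,6,7}
step 3: r2 <- (r2 + 2)               {0,1,2,3,4,5,6,7}
step 4: eval (r2 < (3 + (lane // 3))) {0,1,2,3,4,5,6,7}
step 5: r3 <- 1                      {0,1,2,3,4,5,6,7}
step 6: eval (r3 < (1 + (lane // 2))) {0,1,2,3,4,5,6,7}
step 7: r2 <- lane                   {2,3,4,5,6,7}
step 8: r3 <- (r3 + 2)               {2,3,4,5,6,7}
step 9: eval (r3 < (1 + (lane // 2))) {2,3,4,5,6,7}
step 10: r2 <- lane                   {6,7}
step 11: r3 <- (r3 + 2)               {6,7}
step 12: eval (r3 < (1 + (lane // 2))) {6,7}
step 13: r0 <- max((lane % 4), r0)    {0,1,2,3,4,5,6,7}

Answer: 14 steps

r3: 1,1,3,3,3,3,5,5
r2: 13,13,2,3,4,5,6,7
r0: 0,1,2,3,0,1,2,3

steps = 14; useful = 88; efficiency = 88/112 = 11/14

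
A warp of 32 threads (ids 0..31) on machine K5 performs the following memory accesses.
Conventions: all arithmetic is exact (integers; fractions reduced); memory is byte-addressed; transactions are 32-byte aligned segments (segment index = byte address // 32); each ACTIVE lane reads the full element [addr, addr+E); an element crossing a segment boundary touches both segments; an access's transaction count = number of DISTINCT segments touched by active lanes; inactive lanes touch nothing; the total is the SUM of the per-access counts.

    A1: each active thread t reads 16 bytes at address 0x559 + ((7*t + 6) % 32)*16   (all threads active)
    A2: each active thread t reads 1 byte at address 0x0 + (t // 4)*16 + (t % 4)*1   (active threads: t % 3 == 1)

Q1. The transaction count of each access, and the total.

A1: 17 transactions
A2: 4 transactions

Answer: 17,4; total 21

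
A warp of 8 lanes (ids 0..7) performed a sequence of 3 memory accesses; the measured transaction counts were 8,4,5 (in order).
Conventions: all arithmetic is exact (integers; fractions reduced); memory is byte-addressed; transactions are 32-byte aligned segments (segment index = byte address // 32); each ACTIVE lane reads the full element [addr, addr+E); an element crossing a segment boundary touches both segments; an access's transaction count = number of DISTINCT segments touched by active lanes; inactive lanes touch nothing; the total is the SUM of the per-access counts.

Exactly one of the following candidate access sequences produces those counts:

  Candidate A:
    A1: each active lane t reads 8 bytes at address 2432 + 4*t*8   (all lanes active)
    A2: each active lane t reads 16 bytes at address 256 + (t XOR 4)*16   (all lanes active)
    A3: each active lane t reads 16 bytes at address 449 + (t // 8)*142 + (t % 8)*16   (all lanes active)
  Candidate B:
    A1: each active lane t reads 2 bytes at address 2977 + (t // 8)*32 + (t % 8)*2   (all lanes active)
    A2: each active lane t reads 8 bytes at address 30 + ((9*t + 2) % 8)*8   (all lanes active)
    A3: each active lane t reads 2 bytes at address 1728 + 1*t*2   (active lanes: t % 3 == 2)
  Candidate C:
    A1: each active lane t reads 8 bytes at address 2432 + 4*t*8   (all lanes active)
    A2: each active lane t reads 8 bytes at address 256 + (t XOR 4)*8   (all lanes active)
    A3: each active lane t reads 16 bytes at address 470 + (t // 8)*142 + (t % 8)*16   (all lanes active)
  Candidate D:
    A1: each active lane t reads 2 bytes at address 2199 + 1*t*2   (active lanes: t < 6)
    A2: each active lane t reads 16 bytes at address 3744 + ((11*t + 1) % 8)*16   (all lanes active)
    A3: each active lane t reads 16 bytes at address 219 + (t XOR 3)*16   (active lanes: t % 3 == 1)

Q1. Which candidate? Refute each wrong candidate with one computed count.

B: A1 gives 1 transaction, not 8
C: A2 gives 2 transactions, not 4
D: A1 gives 2 transactions, not 8
A: all counts match (8,4,5)

Answer: A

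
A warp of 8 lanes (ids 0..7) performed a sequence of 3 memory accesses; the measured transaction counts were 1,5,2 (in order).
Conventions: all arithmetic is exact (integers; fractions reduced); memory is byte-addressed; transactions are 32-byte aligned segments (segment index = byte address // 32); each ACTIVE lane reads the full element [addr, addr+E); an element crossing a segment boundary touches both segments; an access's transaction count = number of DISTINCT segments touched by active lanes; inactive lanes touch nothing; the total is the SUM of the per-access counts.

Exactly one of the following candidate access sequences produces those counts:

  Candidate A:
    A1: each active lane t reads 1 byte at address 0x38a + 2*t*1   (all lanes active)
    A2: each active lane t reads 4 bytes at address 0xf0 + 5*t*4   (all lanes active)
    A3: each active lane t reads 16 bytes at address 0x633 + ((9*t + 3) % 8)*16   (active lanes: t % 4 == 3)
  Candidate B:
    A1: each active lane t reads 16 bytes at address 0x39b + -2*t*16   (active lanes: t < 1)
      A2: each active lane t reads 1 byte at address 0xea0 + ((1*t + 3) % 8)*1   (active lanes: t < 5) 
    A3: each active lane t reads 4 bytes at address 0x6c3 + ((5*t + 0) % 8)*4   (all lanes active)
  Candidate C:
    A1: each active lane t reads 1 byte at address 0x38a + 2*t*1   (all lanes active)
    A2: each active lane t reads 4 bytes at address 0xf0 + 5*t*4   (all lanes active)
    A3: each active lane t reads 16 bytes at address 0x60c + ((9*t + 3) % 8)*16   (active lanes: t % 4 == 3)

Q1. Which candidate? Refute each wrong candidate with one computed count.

A: A3 gives 4 transactions, not 2
B: A1 gives 2 transactions, not 1
C: all counts match (1,5,2)

Answer: C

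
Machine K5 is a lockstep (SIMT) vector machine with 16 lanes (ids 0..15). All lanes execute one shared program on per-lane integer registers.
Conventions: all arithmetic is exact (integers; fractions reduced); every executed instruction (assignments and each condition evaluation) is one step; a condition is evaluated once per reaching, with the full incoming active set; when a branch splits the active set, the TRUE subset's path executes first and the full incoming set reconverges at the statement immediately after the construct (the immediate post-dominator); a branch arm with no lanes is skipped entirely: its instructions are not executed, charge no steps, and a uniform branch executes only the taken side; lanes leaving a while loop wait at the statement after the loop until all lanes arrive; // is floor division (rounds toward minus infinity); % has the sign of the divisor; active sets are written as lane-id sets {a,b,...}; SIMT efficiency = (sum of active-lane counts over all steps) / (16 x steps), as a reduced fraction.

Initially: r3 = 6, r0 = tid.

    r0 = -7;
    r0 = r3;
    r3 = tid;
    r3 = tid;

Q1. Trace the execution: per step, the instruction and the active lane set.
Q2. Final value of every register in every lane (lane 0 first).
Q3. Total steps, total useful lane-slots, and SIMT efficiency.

step 0: r0 <- -7                     {0,1,2,3,4,5,6,7,8,9,10,11,12,13,14,15}
step 1: r0 <- r3                     {0,1,2,3,4,5,6,7,8,9,10,11,12,13,14,15}
step 2: r3 <- tid                    {0,1,2,3,4,5,6,7,8,9,10,11,12,13,14,15}
step 3: r3 <- tid                    {0,1,2,3,4,5,6,7,8,9,10,11,12,13,14,15}

Answer: 4 steps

r3: 0,1,2,3,4,5,6,7,8,9,10,11,12,13,14,15
r0: 6,6,6,6,6,6,6,6,6,6,6,6,6,6,6,6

steps = 4; useful = 64; efficiency = 64/64 = 1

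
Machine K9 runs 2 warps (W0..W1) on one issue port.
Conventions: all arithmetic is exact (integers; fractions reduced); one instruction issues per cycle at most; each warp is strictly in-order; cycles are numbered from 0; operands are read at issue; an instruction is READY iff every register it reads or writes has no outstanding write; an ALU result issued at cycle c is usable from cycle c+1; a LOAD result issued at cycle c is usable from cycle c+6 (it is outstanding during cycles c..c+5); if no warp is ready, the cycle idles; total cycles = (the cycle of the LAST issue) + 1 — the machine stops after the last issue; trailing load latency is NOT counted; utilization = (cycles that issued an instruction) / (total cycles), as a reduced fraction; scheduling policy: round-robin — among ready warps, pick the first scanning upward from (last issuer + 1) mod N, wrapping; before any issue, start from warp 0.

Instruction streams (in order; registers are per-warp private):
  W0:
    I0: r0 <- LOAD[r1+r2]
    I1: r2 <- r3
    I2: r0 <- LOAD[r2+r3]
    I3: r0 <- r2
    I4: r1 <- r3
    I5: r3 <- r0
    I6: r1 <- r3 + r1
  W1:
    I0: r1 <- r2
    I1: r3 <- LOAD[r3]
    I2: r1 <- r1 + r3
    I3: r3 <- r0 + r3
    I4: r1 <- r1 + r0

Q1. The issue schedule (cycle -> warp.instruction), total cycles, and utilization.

cycle 0: W0.I0
cycle 1: W1.I0
cycle 2: W0.I1
cycle 3: W1.I1
cycle 4: idle
cycle 5: idle
cycle 6: W0.I2
cycle 7: idle
cycle 8: idle
cycle 9: W1.I2
cycle 10: W1.I3
cycle 11: W1.I4
cycle 12: W0.I3
cycle 13: W0.I4
cycle 14: W0.I5
cycle 15: W0.I6

Answer: 16 cycles, utilization 3/4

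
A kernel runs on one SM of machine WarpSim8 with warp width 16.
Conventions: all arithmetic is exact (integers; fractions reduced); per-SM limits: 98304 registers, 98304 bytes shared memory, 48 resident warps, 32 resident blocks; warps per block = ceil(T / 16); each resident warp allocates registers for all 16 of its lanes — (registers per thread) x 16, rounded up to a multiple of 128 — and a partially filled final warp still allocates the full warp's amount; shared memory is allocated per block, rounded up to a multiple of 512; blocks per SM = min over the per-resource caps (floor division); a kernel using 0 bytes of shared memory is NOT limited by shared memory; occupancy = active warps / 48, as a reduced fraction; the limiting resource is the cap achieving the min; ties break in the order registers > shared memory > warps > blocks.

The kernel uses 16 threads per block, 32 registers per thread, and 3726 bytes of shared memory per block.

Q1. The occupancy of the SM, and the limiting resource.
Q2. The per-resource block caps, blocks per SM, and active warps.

Answer: occupancy 1/2, limited by shared memory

registers: 192 blocks
shared memory: 24 blocks
warps: 48 blocks
blocks: 32 blocks

Answer: 24 blocks, 24 active warps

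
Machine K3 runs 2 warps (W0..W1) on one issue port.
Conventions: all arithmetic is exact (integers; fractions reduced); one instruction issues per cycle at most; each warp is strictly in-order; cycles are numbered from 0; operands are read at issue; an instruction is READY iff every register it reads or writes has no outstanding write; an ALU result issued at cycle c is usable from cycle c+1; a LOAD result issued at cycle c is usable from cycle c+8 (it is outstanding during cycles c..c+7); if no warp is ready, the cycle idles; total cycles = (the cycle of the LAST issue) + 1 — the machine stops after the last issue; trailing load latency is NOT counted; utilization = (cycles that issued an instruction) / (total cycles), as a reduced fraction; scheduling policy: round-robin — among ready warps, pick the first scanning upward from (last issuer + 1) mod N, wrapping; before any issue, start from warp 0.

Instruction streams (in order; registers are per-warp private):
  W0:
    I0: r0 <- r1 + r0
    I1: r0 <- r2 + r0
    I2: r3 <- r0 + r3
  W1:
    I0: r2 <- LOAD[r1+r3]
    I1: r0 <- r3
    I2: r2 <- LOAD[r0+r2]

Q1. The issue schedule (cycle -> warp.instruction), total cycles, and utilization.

cycle 0: W0.I0
cycle 1: W1.I0
cycle 2: W0.I1
cycle 3: W1.I1
cycle 4: W0.I2
cycle 5: idle
cycle 6: idle
cycle 7: idle
cycle 8: idle
cycle 9: W1.I2

Answer: 10 cycles, utilization 3/5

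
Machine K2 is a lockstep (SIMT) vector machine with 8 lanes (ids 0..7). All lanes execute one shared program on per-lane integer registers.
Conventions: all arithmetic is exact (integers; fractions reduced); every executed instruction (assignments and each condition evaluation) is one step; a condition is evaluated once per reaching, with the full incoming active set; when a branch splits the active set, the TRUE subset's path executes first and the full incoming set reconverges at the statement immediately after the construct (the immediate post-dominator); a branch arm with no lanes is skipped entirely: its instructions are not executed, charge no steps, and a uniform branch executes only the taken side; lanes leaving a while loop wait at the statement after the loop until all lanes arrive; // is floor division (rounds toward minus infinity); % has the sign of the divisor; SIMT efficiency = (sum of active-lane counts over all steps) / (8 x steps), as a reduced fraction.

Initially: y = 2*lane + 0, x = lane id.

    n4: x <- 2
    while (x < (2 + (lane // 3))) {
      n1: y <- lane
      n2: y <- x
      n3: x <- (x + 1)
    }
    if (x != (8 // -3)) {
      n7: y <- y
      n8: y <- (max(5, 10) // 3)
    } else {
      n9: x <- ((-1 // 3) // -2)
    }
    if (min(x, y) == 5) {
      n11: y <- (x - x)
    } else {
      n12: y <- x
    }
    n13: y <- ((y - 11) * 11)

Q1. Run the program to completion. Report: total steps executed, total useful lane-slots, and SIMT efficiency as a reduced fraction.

Answer: 16 steps, 92 useful, 23/32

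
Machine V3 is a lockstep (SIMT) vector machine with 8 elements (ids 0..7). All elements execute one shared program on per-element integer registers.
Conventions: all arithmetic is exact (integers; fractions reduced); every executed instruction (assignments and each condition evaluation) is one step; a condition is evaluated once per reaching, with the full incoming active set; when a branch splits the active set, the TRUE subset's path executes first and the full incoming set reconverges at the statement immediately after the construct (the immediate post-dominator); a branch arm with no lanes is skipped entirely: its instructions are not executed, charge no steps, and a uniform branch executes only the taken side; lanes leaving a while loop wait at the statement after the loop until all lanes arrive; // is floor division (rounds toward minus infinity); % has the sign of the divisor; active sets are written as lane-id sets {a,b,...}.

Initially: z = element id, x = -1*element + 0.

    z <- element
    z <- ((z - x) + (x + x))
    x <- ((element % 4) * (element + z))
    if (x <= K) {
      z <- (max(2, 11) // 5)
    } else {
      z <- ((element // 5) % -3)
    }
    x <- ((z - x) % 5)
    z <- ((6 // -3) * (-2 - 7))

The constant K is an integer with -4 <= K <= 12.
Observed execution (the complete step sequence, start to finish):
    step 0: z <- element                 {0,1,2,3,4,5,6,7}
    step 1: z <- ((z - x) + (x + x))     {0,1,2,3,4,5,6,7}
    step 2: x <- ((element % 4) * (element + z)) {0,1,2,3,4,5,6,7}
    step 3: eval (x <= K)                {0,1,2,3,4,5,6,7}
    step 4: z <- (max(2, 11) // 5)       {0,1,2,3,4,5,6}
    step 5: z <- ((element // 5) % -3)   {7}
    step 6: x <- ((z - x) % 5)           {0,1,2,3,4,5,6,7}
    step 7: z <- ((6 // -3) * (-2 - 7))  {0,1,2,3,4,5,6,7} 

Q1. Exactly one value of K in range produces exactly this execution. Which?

Answer: K = 12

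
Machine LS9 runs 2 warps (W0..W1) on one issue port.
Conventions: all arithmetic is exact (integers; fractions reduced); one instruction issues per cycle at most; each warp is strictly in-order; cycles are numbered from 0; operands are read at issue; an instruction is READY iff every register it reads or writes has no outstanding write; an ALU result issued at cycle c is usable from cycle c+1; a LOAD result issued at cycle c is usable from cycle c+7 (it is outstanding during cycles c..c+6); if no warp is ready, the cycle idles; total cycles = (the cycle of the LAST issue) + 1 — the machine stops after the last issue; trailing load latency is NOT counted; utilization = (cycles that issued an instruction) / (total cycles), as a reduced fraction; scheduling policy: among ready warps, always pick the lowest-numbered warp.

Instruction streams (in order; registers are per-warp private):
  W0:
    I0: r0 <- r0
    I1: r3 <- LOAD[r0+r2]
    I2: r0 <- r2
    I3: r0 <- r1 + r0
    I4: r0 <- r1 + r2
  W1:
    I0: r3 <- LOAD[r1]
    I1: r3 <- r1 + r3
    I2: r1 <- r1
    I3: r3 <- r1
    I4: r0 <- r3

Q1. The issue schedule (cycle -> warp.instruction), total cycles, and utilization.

cycle 0: W0.I0
cycle 1: W0.I1
cycle 2: W0.I2
cycle 3: W0.I3
cycle 4: W0.I4
cycle 5: W1.I0
cycle 6: idle
cycle 7: idle
cycle 8: idle
cycle 9: idle
cycle 10: idle
cycle 11: idle
cycle 12: W1.I1
cycle 13: W1.I2
cycle 14: W1.I3
cycle 15: W1.I4

Answer: 16 cycles, utilization 5/8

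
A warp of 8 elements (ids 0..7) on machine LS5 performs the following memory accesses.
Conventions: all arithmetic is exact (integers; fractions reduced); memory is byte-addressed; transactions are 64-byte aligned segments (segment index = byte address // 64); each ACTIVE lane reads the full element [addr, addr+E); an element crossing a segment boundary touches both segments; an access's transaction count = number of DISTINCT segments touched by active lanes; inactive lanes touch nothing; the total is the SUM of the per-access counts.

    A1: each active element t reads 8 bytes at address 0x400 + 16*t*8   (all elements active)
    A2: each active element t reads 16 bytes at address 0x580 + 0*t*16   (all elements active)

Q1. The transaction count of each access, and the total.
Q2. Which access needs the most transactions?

A1: 8 transactions
A2: 1 transaction

Answer: 8,1; total 9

Answer: A1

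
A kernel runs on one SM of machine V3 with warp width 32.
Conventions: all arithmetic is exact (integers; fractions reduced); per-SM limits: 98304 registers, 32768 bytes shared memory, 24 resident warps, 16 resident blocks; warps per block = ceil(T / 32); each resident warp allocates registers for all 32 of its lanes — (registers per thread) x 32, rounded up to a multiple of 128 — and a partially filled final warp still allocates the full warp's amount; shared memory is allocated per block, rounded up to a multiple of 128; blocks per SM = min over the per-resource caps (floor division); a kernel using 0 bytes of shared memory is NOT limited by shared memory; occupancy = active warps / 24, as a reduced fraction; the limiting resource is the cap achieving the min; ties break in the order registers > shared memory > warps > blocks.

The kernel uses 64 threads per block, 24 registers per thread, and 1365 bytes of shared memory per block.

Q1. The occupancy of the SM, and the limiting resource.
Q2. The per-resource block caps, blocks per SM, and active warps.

Answer: occupancy 1, limited by warps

registers: 64 blocks
shared memory: 23 blocks
warps: 12 blocks
blocks: 16 blocks

Answer: 12 blocks, 24 active warps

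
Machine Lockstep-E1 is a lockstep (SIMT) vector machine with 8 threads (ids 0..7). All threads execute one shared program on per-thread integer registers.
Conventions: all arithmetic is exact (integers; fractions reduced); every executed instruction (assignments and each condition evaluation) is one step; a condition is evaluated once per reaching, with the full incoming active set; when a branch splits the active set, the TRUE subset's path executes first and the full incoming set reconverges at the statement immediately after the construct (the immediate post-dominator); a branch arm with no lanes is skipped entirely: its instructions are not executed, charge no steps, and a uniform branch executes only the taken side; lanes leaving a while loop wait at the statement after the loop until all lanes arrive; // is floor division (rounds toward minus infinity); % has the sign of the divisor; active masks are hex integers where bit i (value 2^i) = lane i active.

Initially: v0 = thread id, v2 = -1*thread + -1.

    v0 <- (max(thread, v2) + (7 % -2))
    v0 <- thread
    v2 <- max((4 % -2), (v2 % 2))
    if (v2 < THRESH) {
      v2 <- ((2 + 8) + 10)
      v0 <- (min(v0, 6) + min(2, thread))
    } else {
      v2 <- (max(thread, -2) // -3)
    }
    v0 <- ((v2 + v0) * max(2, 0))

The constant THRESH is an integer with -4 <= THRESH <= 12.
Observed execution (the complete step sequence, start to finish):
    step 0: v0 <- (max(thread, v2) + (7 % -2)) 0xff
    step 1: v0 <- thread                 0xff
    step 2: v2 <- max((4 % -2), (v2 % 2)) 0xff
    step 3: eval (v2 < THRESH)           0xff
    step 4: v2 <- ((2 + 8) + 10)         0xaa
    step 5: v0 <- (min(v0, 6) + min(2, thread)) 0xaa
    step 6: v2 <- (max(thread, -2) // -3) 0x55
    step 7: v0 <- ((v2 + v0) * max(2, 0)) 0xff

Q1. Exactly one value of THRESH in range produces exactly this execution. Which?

Answer: THRESH = 1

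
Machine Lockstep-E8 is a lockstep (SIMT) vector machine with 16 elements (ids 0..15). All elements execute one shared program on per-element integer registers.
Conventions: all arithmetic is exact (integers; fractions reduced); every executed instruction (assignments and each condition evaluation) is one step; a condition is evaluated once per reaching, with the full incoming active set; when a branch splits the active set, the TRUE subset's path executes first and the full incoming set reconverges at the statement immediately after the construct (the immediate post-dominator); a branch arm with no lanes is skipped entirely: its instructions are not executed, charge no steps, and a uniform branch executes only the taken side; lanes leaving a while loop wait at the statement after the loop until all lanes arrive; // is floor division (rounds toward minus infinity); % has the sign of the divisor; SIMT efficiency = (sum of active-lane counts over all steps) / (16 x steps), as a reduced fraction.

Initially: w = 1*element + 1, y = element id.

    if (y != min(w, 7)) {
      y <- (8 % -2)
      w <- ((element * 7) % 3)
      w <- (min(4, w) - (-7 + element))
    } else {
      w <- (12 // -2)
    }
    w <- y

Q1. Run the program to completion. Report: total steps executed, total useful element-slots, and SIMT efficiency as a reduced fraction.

Answer: 6 steps, 78 useful, 13/16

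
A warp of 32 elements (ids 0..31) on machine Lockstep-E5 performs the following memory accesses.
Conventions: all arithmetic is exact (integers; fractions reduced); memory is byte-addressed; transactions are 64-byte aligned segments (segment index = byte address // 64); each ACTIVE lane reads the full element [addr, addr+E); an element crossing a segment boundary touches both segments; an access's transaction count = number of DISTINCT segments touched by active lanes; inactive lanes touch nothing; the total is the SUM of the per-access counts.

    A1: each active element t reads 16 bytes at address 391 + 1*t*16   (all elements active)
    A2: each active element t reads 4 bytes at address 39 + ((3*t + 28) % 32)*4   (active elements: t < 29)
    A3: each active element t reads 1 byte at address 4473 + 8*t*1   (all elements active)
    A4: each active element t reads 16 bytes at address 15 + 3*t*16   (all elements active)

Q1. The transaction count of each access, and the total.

A1: 9 transactions
A2: 3 transactions
A3: 5 transactions
A4: 24 transactions

Answer: 9,3,5,24; total 41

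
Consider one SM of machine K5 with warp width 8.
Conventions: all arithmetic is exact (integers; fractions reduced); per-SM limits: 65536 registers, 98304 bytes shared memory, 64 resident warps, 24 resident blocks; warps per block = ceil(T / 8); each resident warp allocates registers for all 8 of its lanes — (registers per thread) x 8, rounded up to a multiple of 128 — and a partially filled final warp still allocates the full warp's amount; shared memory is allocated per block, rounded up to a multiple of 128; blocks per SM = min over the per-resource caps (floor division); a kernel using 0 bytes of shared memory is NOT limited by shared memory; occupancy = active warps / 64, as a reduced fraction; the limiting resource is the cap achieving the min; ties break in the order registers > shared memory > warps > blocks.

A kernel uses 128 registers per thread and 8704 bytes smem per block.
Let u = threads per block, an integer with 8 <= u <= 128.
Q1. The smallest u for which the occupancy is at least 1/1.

Answer: u = 57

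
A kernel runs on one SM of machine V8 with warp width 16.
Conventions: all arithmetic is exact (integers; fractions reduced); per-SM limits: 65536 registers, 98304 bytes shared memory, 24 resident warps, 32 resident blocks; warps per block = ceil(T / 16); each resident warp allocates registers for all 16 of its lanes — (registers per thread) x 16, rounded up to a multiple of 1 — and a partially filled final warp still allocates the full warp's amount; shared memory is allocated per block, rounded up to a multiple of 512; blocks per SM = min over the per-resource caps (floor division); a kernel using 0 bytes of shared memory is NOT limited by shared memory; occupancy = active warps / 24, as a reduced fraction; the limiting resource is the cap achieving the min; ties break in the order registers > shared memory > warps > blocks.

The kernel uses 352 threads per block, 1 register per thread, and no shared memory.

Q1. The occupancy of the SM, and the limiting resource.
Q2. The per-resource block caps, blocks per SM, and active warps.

Answer: occupancy 11/12, limited by warps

registers: 186 blocks
shared memory: no limit (kernel uses none)
warps: 1 block
blocks: 32 blocks

Answer: 1 block, 22 active warps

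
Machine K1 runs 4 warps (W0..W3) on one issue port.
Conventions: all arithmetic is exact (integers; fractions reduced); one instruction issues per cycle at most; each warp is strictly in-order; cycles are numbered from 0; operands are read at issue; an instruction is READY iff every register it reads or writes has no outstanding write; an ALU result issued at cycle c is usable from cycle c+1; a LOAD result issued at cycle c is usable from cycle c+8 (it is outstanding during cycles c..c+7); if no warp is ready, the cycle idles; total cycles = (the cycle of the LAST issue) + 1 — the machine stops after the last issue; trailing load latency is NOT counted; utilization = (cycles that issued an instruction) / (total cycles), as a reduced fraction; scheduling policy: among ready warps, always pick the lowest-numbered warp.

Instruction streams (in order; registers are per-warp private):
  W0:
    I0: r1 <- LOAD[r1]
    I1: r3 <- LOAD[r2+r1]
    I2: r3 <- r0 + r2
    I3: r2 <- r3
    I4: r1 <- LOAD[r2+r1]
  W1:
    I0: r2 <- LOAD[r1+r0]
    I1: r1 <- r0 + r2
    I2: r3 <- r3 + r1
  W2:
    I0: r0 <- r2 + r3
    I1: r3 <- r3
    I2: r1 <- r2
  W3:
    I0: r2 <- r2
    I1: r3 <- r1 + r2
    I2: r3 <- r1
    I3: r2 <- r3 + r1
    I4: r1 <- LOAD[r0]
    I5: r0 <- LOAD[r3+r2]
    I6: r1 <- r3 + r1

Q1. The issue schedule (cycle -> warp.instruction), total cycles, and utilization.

cycle 0: W0.I0
cycle 1: W1.I0
cycle 2: W2.I0
cycle 3: W2.I1
cycle 4: W2.I2
cycle 5: W3.I0
cycle 6: W3.I1
cycle 7: W3.I2
cycle 8: W0.I1
cycle 9: W1.I1
cycle 10: W1.I2
cycle 11: W3.I3
cycle 12: W3.I4
cycle 13: W3.I5
cycle 14: idle
cycle 15: idle
cycle 16: W0.I2
cycle 17: W0.I3
cycle 18: W0.I4
cycle 19: idle
cycle 20: W3.I6

Answer: 21 cycles, utilization 6/7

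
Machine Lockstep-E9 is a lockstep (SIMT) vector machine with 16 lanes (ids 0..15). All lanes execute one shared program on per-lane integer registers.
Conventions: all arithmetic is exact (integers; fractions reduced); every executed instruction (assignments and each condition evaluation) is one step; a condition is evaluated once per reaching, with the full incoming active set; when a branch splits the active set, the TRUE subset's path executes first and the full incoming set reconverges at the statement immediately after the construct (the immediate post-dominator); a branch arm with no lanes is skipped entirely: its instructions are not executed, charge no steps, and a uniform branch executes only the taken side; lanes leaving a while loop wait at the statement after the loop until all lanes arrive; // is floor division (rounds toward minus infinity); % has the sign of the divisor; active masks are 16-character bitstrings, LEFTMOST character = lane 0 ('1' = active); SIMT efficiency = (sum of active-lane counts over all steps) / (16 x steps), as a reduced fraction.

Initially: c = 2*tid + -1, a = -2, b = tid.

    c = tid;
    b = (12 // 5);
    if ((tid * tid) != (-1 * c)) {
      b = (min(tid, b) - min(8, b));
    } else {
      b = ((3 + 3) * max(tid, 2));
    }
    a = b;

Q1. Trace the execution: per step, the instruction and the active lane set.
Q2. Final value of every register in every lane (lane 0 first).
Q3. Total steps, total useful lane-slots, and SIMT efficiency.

step 0: c <- tid                     1111111111111111
step 1: b <- (12 // 5)               1111111111111111
step 2: eval ((tid * tid) != (-1 * c)) 1111111111111111
step 3: b <- (min(tid, b) - min(8, b)) 0111111111111111
step 4: b <- ((3 + 3) * max(tid, 2)) 1000000000000000
step 5: a <- b                       1111111111111111

Answer: 6 steps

c: 0,1,2,3,4,5,6,7,8,9,10,11,12,13,14,15
a: 12,-1,0,0,0,0,0,0,0,0,0,0,0,0,0,0
b: 12,-1,0,0,0,0,0,0,0,0,0,0,0,0,0,0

steps = 6; useful = 80; efficiency = 80/96 = 5/6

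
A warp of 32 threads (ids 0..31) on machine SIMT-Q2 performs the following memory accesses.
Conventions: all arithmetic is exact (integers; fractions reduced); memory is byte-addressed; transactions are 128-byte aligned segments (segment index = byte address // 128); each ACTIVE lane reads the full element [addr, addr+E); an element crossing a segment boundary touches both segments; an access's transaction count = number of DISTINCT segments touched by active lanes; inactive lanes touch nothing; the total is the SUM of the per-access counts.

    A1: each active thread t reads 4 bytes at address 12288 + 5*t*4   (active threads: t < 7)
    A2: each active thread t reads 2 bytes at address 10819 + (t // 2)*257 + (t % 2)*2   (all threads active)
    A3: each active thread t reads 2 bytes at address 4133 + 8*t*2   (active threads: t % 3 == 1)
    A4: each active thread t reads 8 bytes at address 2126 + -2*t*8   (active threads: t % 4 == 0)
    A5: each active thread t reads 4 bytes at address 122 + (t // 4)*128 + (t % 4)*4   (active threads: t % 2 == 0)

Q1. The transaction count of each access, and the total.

A1: 1 transaction
A2: 16 transactions
A3: 5 transactions
A4: 4 transactions
A5: 9 transactions

Answer: 1,16,5,4,9; total 35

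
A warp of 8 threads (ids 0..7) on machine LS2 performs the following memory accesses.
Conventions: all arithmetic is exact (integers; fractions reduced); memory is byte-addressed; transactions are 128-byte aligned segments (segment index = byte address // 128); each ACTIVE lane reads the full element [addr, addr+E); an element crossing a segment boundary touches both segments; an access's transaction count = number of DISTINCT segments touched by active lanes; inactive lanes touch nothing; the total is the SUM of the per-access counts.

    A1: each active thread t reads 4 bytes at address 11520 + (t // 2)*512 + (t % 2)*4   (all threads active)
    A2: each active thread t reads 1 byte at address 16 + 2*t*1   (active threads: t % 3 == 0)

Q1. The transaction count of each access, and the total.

A1: 4 transactions
A2: 1 transaction

Answer: 4,1; total 5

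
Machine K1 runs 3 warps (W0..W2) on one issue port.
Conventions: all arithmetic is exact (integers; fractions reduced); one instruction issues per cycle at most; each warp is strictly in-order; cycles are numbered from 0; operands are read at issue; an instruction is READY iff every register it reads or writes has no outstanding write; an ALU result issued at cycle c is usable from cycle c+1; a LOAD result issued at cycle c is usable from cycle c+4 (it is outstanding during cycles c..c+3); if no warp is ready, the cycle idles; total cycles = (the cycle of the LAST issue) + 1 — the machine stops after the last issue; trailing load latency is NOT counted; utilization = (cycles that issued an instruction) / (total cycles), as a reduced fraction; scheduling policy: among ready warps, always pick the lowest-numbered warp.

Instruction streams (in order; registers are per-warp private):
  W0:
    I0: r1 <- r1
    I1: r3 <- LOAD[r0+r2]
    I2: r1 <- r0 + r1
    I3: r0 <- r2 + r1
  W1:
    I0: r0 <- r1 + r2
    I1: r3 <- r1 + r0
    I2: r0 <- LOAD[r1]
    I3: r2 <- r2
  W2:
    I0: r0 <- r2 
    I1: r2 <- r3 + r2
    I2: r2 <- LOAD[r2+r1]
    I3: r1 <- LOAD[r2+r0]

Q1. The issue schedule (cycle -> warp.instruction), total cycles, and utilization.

cycle 0: W0.I0
cycle 1: W0.I1
cycle 2: W0.I2
cycle 3: W0.I3
cycle 4: W1.I0
cycle 5: W1.I1
cycle 6: W1.I2
cycle 7: W1.I3
cycle 8: W2.I0
cycle 9: W2.I1
cycle 10: W2.I2
cycle 11: idle
cycle 12: idle
cycle 13: idle
cycle 14: W2.I3

Answer: 15 cycles, utilization 4/5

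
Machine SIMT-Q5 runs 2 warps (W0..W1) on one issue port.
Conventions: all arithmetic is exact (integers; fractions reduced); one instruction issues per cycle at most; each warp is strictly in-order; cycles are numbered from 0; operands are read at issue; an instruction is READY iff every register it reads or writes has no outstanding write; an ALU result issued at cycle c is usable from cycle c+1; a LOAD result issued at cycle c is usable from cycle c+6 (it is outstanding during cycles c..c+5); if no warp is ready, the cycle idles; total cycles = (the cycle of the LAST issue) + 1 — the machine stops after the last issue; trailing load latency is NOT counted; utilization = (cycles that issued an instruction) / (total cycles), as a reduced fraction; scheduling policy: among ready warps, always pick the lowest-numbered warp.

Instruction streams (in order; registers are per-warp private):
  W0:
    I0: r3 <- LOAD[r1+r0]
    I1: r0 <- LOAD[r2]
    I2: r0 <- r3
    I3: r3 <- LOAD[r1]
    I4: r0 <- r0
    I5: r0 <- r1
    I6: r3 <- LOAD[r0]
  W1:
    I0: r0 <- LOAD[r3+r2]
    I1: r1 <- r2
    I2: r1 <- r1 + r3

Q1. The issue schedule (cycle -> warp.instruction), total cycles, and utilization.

cycle 0: W0.I0
cycle 1: W0.I1
cycle 2: W1.I0
cycle 3: W1.I1
cycle 4: W1.I2
cycle 5: idle
cycle 6: idle
cycle 7: W0.I2
cycle 8: W0.I3
cycle 9: W0.I4
cycle 10: W0.I5
cycle 11: idle
cycle 12: idle
cycle 13: idle
cycle 14: W0.I6

Answer: 15 cycles, utilization 2/3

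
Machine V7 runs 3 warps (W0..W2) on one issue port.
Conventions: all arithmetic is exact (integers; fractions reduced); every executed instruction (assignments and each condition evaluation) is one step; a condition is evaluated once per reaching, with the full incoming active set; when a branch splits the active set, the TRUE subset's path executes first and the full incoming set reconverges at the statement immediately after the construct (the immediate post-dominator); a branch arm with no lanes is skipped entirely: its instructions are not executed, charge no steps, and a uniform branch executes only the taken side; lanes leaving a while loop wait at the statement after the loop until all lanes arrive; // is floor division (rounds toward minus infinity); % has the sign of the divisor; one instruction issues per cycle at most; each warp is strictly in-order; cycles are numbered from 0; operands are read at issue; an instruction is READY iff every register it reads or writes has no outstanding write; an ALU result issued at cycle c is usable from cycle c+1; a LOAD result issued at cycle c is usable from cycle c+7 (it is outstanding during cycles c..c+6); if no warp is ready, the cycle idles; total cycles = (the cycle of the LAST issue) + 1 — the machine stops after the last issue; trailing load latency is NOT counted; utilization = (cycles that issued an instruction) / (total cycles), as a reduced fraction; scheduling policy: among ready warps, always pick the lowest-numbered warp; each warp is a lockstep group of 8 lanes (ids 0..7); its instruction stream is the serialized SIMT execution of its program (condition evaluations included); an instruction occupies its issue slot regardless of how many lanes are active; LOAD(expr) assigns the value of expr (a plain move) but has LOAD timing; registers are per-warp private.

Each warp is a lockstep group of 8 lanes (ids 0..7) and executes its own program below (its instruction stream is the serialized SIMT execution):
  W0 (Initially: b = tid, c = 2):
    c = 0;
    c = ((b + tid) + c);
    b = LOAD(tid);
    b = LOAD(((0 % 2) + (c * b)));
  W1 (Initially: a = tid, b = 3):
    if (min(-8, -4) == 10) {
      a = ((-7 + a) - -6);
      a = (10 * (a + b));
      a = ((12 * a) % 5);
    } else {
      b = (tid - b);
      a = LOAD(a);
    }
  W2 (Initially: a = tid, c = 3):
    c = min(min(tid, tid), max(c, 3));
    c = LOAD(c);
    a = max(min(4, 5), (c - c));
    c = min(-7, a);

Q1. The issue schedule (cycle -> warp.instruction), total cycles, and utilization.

cycle 0: W0.I0
cycle 1: W0.I1
cycle 2: W0.I2
cycle 3: W1.I0
cycle 4: W1.I1
cycle 5: W1.I2
cycle 6: W2.I0
cycle 7: W2.I1
cycle 8: idle
cycle 9: W0.I3
cycle 10: idle
cycle 11: idle
cycle 12: idle
cycle 13: idle
cycle 14: W2.I2
cycle 15: W2.I3

Answer: 16 cycles, utilization 11/16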